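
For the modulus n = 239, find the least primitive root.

φ(239) = 239 − 1 = 238 = 2 · 7 · 17.
g is a primitive root iff g^(238/q) ≢ 1 (mod 239) for each prime q ∈ {2, 7, 17}.
g = 2: 2^119 ≡ 1 — hits 1, so not a primitive root.
g = 3: 3^119 ≡ 1 — hits 1, so not a primitive root.
g = 4: 4^119 ≡ 1 — hits 1, so not a primitive root.
g = 5: 5^119 ≡ 1 — hits 1, so not a primitive root.
g = 6: 6^119 ≡ 1 — hits 1, so not a primitive root.
g = 7: 7^119 ≡ 238; 7^34 ≡ 24; 7^14 ≡ 211 — none is 1, so 7 is a primitive root.
Hence the least primitive root of 239 is 7.

7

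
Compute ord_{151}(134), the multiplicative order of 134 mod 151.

150

By Lagrange's theorem, ord_151(134) divides φ(151) = 151 − 1 = 150 = 2 · 3 · 5^2.
Divisors of 150: 1, 2, 3, 5, 6, 10, 15, 25, 30, 50, 75, 150.
Compute 134^d (mod 151) for the divisors d until we hit 1:
134^1 ≡ 134
134^2 ≡ 138
134^3 ≡ 70
134^5 ≡ 147
134^6 ≡ 68
134^10 ≡ 16
134^15 ≡ 87
134^25 ≡ 33
134^30 ≡ 19
134^50 ≡ 32
134^75 ≡ 150
134^150 ≡ 1
The smallest such exponent is 150, so the order of 134 is 150.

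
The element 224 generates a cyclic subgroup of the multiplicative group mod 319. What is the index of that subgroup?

2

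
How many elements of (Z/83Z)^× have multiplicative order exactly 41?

40

φ(83) = 83 − 1 = 82 = 2 · 41.
In a cyclic group of order 82, there are φ(d) elements of order d for each divisor d of 82, and zero for non-divisors.
41 | 82, and φ(41) = 41 − 1 = 40.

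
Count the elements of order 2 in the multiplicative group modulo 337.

φ(337) = 337 − 1 = 336 = 2^4 · 3 · 7.
Since (Z/337Z)^× is cyclic of order 336, the number of elements of order d is φ(d) when d | 336 and 0 otherwise.
2 | 336, and φ(2) = 2 − 1 = 1.

1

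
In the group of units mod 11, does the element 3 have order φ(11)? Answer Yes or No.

No

φ(11) = 11 − 1 = 10 = 2 · 5.
It suffices to check that the order of 3 is not a proper divisor of 10: compute 3^(10/q) for q ∈ {2, 5}.
3^5 ≡ 1 (mod 11)  [q = 2: ≡ 1 ✗]
3^2 ≡ 9 (mod 11)  [q = 5: ≢ 1 ✓]
3^5 ≡ 1 shows ord(3) | 5, strictly less than φ(11); not a primitive root.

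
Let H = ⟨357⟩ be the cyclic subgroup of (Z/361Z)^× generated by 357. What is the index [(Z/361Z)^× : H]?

The order of 357 must divide φ(361) = φ(19^2) = 19·(19−1) = 342 = 2 · 3^2 · 19.
Divisors of 342: 1, 2, 3, 6, 9, 18, 19, 38, 57, 114, 171, 342.
Check 357^d mod 361 for each divisor in increasing order:
357^1 ≡ 357
357^2 ≡ 16
357^3 ≡ 297
357^6 ≡ 125
357^9 ≡ 303
357^18 ≡ 115
357^19 ≡ 262
357^38 ≡ 54
357^57 ≡ 69
357^114 ≡ 68
357^171 ≡ 360
357^342 ≡ 1
So ord_361(357) = 342, hence |⟨357⟩| = 342.
[(Z/361Z)^× : ⟨357⟩] = 342/342 = 1.

1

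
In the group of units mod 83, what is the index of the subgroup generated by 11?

By Lagrange's theorem, ord_83(11) divides φ(83) = 83 − 1 = 82 = 2 · 41.
Divisors of 82: 1, 2, 41, 82.
Check 11^d mod 83 for each divisor in increasing order:
11^1 ≡ 11 (mod 83)
11^2 ≡ 38 (mod 83)
11^41 ≡ 1 (mod 83) ✓
Thus |⟨11⟩| = ord(11) = 41.
The index is φ(83) / ord(11) = 82 / 41 = 2.

2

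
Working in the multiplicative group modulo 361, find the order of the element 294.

171

The order of 294 must divide φ(361) = φ(19^2) = 19·(19−1) = 342 = 2 · 3^2 · 19.
Divisors of 342: 1, 2, 3, 6, 9, 18, 19, 38, 57, 114, 171, 342.
Compute 294^d (mod 361) for the divisors d until we hit 1:
294^1 ≡ 294
294^2 ≡ 157
294^3 ≡ 311
294^6 ≡ 334
294^9 ≡ 267
294^18 ≡ 172
294^19 ≡ 28
294^38 ≡ 62
294^57 ≡ 292
294^114 ≡ 68
294^171 ≡ 1
Hence ord(294) = 171.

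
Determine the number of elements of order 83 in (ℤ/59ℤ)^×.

φ(59) = 59 − 1 = 58 = 2 · 29.
Since (Z/59Z)^× is cyclic of order 58, the number of elements of order d is φ(d) when d | 58 and 0 otherwise.
83 does not divide 58, so no element of (Z/59Z)^× has order 83.

0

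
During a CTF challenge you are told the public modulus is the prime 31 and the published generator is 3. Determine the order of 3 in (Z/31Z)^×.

30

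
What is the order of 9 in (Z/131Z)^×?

65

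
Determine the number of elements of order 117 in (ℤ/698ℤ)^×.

0

φ(698) = φ(2)·φ(349) = 1·348 = 348 = 2^2 · 3 · 29.
Since (Z/698Z)^× is cyclic of order 348, the number of elements of order d is φ(d) when d | 348 and 0 otherwise.
Since 117 ∤ 348, the count is 0.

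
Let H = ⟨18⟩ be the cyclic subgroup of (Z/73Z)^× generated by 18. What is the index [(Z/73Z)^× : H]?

4

By Lagrange's theorem, ord_73(18) divides φ(73) = 73 − 1 = 72 = 2^3 · 3^2.
Divisors of 72: 1, 2, 3, 4, 6, 8, 9, 12, 18, 24, 36, 72.
Check 18^d mod 73 for each divisor in increasing order:
18^1 ≡ 18 (mod 73)
18^2 ≡ 32 (mod 73)
18^3 ≡ 65 (mod 73)
18^4 ≡ 2 (mod 73)
18^6 ≡ 64 (mod 73)
18^8 ≡ 4 (mod 73)
18^9 ≡ 72 (mod 73)
18^12 ≡ 8 (mod 73)
18^18 ≡ 1 (mod 73) ✓
So ord_73(18) = 18, hence |⟨18⟩| = 18.
[(Z/73Z)^× : ⟨18⟩] = 72/18 = 4.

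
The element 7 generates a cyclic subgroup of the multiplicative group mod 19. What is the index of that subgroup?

Since 7 ∈ (Z/19Z)^×, its order divides φ(19) = 19 − 1 = 18 = 2 · 3^2.
Divisors of 18: 1, 2, 3, 6, 9, 18.
Check 7^d mod 19 for each divisor in increasing order:
7^1 ≡ 7 (mod 19)
7^2 ≡ 11 (mod 19)
7^3 ≡ 1 (mod 19) ✓
So ord_19(7) = 3, hence |⟨7⟩| = 3.
The index is φ(19) / ord(7) = 18 / 3 = 6.

6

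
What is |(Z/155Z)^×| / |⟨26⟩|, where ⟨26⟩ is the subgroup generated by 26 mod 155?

20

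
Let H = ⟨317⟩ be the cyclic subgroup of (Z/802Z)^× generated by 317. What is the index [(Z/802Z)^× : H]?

The order of 317 must divide φ(802) = φ(2)·φ(401) = 1·400 = 400 = 2^4 · 5^2.
Divisors of 400: 1, 2, 4, 5, 8, 10, 16, 20, 25, 40, 50, 80, 100, 200, 400.
Test each divisor d:
317^1 ≡ 317
317^2 ≡ 239
317^4 ≡ 179
317^5 ≡ 603
317^8 ≡ 763
317^10 ≡ 303
317^16 ≡ 719
317^20 ≡ 381
317^25 ≡ 371
317^40 ≡ 801
317^50 ≡ 499
317^80 ≡ 1
The order of 317 is 80, so the subgroup it generates has 80 elements.
Index = |(Z/802Z)^×| / |⟨317⟩| = 400 / 80 = 5.

5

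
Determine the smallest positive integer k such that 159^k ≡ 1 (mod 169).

The order of 159 must divide φ(169) = φ(13^2) = 13·(13−1) = 156 = 2^2 · 3 · 13.
Divisors of 156: 1, 2, 3, 4, 6, 12, 13, 26, 39, 52, 78, 156.
Test each divisor d:
159^1 ≡ 159 (mod 169)
159^2 ≡ 100 (mod 169)
159^3 ≡ 14 (mod 169)
159^4 ≡ 29 (mod 169)
159^6 ≡ 27 (mod 169)
159^12 ≡ 53 (mod 169)
159^13 ≡ 146 (mod 169)
159^26 ≡ 22 (mod 169)
159^39 ≡ 1 (mod 169) ✓
So ord_169(159) = 39.

39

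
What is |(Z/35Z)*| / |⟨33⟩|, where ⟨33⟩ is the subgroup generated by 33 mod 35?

2

Since 33 ∈ (Z/35Z)^×, its order divides φ(35) = φ(5·7) = (5−1)·(7−1) = 4·6 = 24 = 2^3 · 3.
Divisors of 24: 1, 2, 3, 4, 6, 8, 12, 24.
Evaluate successive powers at the divisors of 24:
33^1 ≡ 33 (mod 35)
33^2 ≡ 4 (mod 35)
33^3 ≡ 27 (mod 35)
33^4 ≡ 16 (mod 35)
33^6 ≡ 29 (mod 35)
33^8 ≡ 11 (mod 35)
33^12 ≡ 1 (mod 35) ✓
Thus |⟨33⟩| = ord(33) = 12.
Index = |(Z/35Z)^×| / |⟨33⟩| = 24 / 12 = 2.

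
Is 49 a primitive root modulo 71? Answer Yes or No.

No

φ(71) = 71 − 1 = 70 = 2 · 5 · 7.
Test 49^(70/q) mod 71 for each prime factor q of 70:
49^35 ≡ 1 (mod 71)  [q = 2: ≡ 1 ✗]
49^14 ≡ 5 (mod 71)  [q = 5: ≢ 1 ✓]
49^10 ≡ 37 (mod 71)  [q = 7: ≢ 1 ✓]
Since 49^35 ≡ 1, the order of 49 divides 35 < 70, so 49 is not a primitive root.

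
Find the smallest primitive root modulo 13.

2

φ(13) = 13 − 1 = 12 = 2^2 · 3.
g is a primitive root iff g^(12/q) ≢ 1 (mod 13) for each prime q ∈ {2, 3}.
g = 2: 2^6 ≡ 12; 2^4 ≡ 3 — none is 1, so 2 is a primitive root.
Hence the least primitive root of 13 is 2.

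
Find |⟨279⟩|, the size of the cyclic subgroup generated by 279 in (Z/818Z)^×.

408

The order of 279 must divide φ(818) = φ(2)·φ(409) = 1·408 = 408 = 2^3 · 3 · 17.
Divisors of 408: 1, 2, 3, 4, 6, 8, 12, 17, 24, 34, 51, 68, 102, 136, 204, 408.
Compute 279^d (mod 818) for the divisors d until we hit 1:
279^1 ≡ 279
279^2 ≡ 131
279^3 ≡ 557
279^4 ≡ 801
279^6 ≡ 227
279^8 ≡ 289
279^12 ≡ 813
279^17 ≡ 811
279^24 ≡ 25
279^34 ≡ 49
279^51 ≡ 475
279^68 ≡ 765
279^102 ≡ 675
279^136 ≡ 355
279^204 ≡ 817
279^408 ≡ 1
Therefore the multiplicative order of 279 modulo 818 is 408.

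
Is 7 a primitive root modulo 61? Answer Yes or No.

φ(61) = 61 − 1 = 60 = 2^2 · 3 · 5.
It suffices to check that the order of 7 is not a proper divisor of 60: compute 7^(60/q) for q ∈ {2, 3, 5}.
7^30 ≡ 60 (mod 61)  [q = 2: ≢ 1 ✓]
7^20 ≡ 47 (mod 61)  [q = 3: ≢ 1 ✓]
7^12 ≡ 34 (mod 61)  [q = 5: ≢ 1 ✓]
All checks pass, so 7 has order 60 and is a primitive root modulo 61.

Yes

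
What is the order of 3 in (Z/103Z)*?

34

By Lagrange's theorem, ord_103(3) divides φ(103) = 103 − 1 = 102 = 2 · 3 · 17.
Divisors of 102: 1, 2, 3, 6, 17, 34, 51, 102.
Evaluate successive powers at the divisors of 102:
3^1 ≡ 3
3^2 ≡ 9
3^3 ≡ 27
3^6 ≡ 8
3^17 ≡ 102
3^34 ≡ 1
Therefore the multiplicative order of 3 modulo 103 is 34.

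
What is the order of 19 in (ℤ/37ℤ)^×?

ord(19) | φ(37) = 37 − 1 = 36 = 2^2 · 3^2.
Divisors of 36: 1, 2, 3, 4, 6, 9, 12, 18, 36.
Check 19^d mod 37 for each divisor in increasing order:
19^1 ≡ 19 (mod 37)
19^2 ≡ 28 (mod 37)
19^3 ≡ 14 (mod 37)
19^4 ≡ 7 (mod 37)
19^6 ≡ 11 (mod 37)
19^9 ≡ 6 (mod 37)
19^12 ≡ 10 (mod 37)
19^18 ≡ 36 (mod 37)
19^36 ≡ 1 (mod 37) ✓
Hence ord(19) = 36.

36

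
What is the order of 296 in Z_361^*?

57

By Lagrange's theorem, ord_361(296) divides φ(361) = φ(19^2) = 19·(19−1) = 342 = 2 · 3^2 · 19.
Divisors of 342: 1, 2, 3, 6, 9, 18, 19, 38, 57, 114, 171, 342.
Test each divisor d:
296^1 ≡ 296
296^2 ≡ 254
296^3 ≡ 96
296^6 ≡ 191
296^9 ≡ 286
296^18 ≡ 210
296^19 ≡ 68
296^38 ≡ 292
296^57 ≡ 1
The smallest such exponent is 57, so the order of 296 is 57.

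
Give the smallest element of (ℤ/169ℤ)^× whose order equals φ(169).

2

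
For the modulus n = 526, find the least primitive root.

φ(526) = φ(2)·φ(263) = 1·262 = 262 = 2 · 131.
Test candidates g = 2, 3, … against the prime factors q ∈ {2, 131} of φ(526): g is a generator iff g^(262/q) ≢ 1 for every such q.
g = 2: gcd(2, 526) = 2 > 1, not a unit — skip.
g = 3: 3^131 ≡ 1 — hits 1, so not a primitive root.
g = 4: gcd(4, 526) = 2 > 1, not a unit — skip.
g = 5: 5^131 ≡ 525; 5^2 ≡ 25 — none is 1, so 5 is a primitive root.
Hence the least primitive root of 526 is 5.

5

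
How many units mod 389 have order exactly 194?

φ(389) = 389 − 1 = 388 = 2^2 · 97.
(Z/389Z)^× is cyclic (|G| = 388); a cyclic group of order m has exactly φ(d) elements of each order d | m, and none otherwise.
194 = 2 · 97 divides 388, and φ(194) = 96.

96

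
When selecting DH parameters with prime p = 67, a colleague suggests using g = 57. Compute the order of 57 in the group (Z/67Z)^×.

66

The order of 57 must divide φ(67) = 67 − 1 = 66 = 2 · 3 · 11.
Divisors of 66: 1, 2, 3, 6, 11, 22, 33, 66.
Evaluate successive powers at the divisors of 66:
57^1 ≡ 57 (mod 67)
57^2 ≡ 33 (mod 67)
57^3 ≡ 5 (mod 67)
57^6 ≡ 25 (mod 67)
57^11 ≡ 38 (mod 67)
57^22 ≡ 37 (mod 67)
57^33 ≡ 66 (mod 67)
57^66 ≡ 1 (mod 67) ✓
So ord_67(57) = 66.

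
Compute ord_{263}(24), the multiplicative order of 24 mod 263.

131

The order of 24 must divide φ(263) = 263 − 1 = 262 = 2 · 131.
Divisors of 262: 1, 2, 131, 262.
Evaluate successive powers at the divisors of 262:
24^1 ≡ 24 (mod 263)
24^2 ≡ 50 (mod 263)
24^131 ≡ 1 (mod 263) ✓
Hence ord(24) = 131.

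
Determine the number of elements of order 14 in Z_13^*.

0

φ(13) = 13 − 1 = 12 = 2^2 · 3.
(Z/13Z)^× is cyclic (|G| = 12); a cyclic group of order m has exactly φ(d) elements of each order d | m, and none otherwise.
14 does not divide 12, so no element of (Z/13Z)^× has order 14.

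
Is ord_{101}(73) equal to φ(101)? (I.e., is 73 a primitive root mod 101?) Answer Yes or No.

φ(101) = 101 − 1 = 100 = 2^2 · 5^2.
An element g generates (Z/101Z)^× iff g^(100/q) ≢ 1 (mod 101) for each prime q ∈ {2, 5}.
73^50 ≡ 100 (mod 101)  [q = 2: ≢ 1 ✓]
73^20 ≡ 95 (mod 101)  [q = 5: ≢ 1 ✓]
All checks pass, so 73 has order 100 and is a primitive root modulo 101.

Yes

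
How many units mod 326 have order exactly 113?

φ(326) = φ(2)·φ(163) = 1·162 = 162 = 2 · 3^4.
Since (Z/326Z)^× is cyclic of order 162, the number of elements of order d is φ(d) when d | 162 and 0 otherwise.
Here 162 is not a multiple of 113, so there are no elements of order 113.

0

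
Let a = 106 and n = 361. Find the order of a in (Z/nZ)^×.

57

The order of 106 must divide φ(361) = φ(19^2) = 19·(19−1) = 342 = 2 · 3^2 · 19.
Divisors of 342: 1, 2, 3, 6, 9, 18, 19, 38, 57, 114, 171, 342.
Compute 106^d (mod 361) for the divisors d until we hit 1:
106^1 ≡ 106 (mod 361)
106^2 ≡ 45 (mod 361)
106^3 ≡ 77 (mod 361)
106^6 ≡ 153 (mod 361)
106^9 ≡ 229 (mod 361)
106^18 ≡ 96 (mod 361)
106^19 ≡ 68 (mod 361)
106^38 ≡ 292 (mod 361)
106^57 ≡ 1 (mod 361) ✓
Therefore the multiplicative order of 106 modulo 361 is 57.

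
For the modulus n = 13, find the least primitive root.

φ(13) = 13 − 1 = 12 = 2^2 · 3.
Test candidates g = 2, 3, … against the prime factors q ∈ {2, 3} of φ(13): g is a generator iff g^(12/q) ≢ 1 for every such q.
g = 2: 2^6 ≡ 12; 2^4 ≡ 3 — none is 1, so 2 is a primitive root.
So 2 is the smallest generator of (Z/13Z)^×.

2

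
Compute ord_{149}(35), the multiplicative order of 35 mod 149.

By Lagrange's theorem, ord_149(35) divides φ(149) = 149 − 1 = 148 = 2^2 · 37.
Divisors of 148: 1, 2, 4, 37, 74, 148.
Evaluate successive powers at the divisors of 148:
35^1 ≡ 35
35^2 ≡ 33
35^4 ≡ 46
35^37 ≡ 148
35^74 ≡ 1
So ord_149(35) = 74.

74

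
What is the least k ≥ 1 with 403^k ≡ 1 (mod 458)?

114

ord(403) | φ(458) = φ(2)·φ(229) = 1·228 = 228 = 2^2 · 3 · 19.
Divisors of 228: 1, 2, 3, 4, 6, 12, 19, 38, 57, 76, 114, 228.
Test each divisor d:
403^1 ≡ 403 (mod 458)
403^2 ≡ 277 (mod 458)
403^3 ≡ 337 (mod 458)
403^4 ≡ 243 (mod 458)
403^6 ≡ 443 (mod 458)
403^12 ≡ 225 (mod 458)
403^19 ≡ 135 (mod 458)
403^38 ≡ 363 (mod 458)
403^57 ≡ 457 (mod 458)
403^76 ≡ 323 (mod 458)
403^114 ≡ 1 (mod 458) ✓
Hence ord(403) = 114.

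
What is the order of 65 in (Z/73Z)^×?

The order of 65 must divide φ(73) = 73 − 1 = 72 = 2^3 · 3^2.
Divisors of 72: 1, 2, 3, 4, 6, 8, 9, 12, 18, 24, 36, 72.
Test each divisor d:
65^1 ≡ 65
65^2 ≡ 64
65^3 ≡ 72
65^4 ≡ 8
65^6 ≡ 1
Therefore the multiplicative order of 65 modulo 73 is 6.

6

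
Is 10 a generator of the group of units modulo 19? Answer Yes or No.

Yes

φ(19) = 19 − 1 = 18 = 2 · 3^2.
It suffices to check that the order of 10 is not a proper divisor of 18: compute 10^(18/q) for q ∈ {2, 3}.
10^9 ≡ 18 (mod 19)  [q = 2: ≢ 1 ✓]
10^6 ≡ 11 (mod 19)  [q = 3: ≢ 1 ✓]
None equal 1, so ord_19(10) = 18: 10 is a primitive root.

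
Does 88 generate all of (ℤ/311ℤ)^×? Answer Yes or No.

Yes

φ(311) = 311 − 1 = 310 = 2 · 5 · 31.
88 is a primitive root mod 311 iff 88^(φ(311)/q) ≢ 1 for every prime q | φ(311), i.e. q ∈ {2, 5, 31}.
88^155 ≡ 310 (mod 311)  [q = 2: ≢ 1 ✓]
88^62 ≡ 36 (mod 311)  [q = 5: ≢ 1 ✓]
88^10 ≡ 265 (mod 311)  [q = 31: ≢ 1 ✓]
All checks pass, so 88 has order 310 and is a primitive root modulo 311.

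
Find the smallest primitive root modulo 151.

6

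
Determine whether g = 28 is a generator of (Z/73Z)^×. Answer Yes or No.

Yes

φ(73) = 73 − 1 = 72 = 2^3 · 3^2.
It suffices to check that the order of 28 is not a proper divisor of 72: compute 28^(72/q) for q ∈ {2, 3}.
28^36 ≡ 72 (mod 73)  [q = 2: ≢ 1 ✓]
28^24 ≡ 8 (mod 73)  [q = 3: ≢ 1 ✓]
Every test exponent gives a nontrivial residue, hence 28 generates the full group.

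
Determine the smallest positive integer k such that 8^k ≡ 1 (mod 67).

The order of 8 must divide φ(67) = 67 − 1 = 66 = 2 · 3 · 11.
Divisors of 66: 1, 2, 3, 6, 11, 22, 33, 66.
Evaluate successive powers at the divisors of 66:
8^1 ≡ 8 (mod 67)
8^2 ≡ 64 (mod 67)
8^3 ≡ 43 (mod 67)
8^6 ≡ 40 (mod 67)
8^11 ≡ 66 (mod 67)
8^22 ≡ 1 (mod 67) ✓
Therefore the multiplicative order of 8 modulo 67 is 22.

22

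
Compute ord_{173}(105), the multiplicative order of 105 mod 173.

172

The order of 105 must divide φ(173) = 173 − 1 = 172 = 2^2 · 43.
Divisors of 172: 1, 2, 4, 43, 86, 172.
Evaluate successive powers at the divisors of 172:
105^1 ≡ 105 (mod 173)
105^2 ≡ 126 (mod 173)
105^4 ≡ 133 (mod 173)
105^43 ≡ 80 (mod 173)
105^86 ≡ 172 (mod 173)
105^172 ≡ 1 (mod 173) ✓
The smallest such exponent is 172, so the order of 105 is 172.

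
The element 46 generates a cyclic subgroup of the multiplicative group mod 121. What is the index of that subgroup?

Since 46 ∈ (Z/121Z)^×, its order divides φ(121) = φ(11^2) = 11·(11−1) = 110 = 2 · 5 · 11.
Divisors of 110: 1, 2, 5, 10, 11, 22, 55, 110.
Compute 46^d (mod 121) for the divisors d until we hit 1:
46^1 ≡ 46 (mod 121)
46^2 ≡ 59 (mod 121)
46^5 ≡ 43 (mod 121)
46^10 ≡ 34 (mod 121)
46^11 ≡ 112 (mod 121)
46^22 ≡ 81 (mod 121)
46^55 ≡ 120 (mod 121)
46^110 ≡ 1 (mod 121) ✓
Thus |⟨46⟩| = ord(46) = 110.
The index is φ(121) / ord(46) = 110 / 110 = 1.

1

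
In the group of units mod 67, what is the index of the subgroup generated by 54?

2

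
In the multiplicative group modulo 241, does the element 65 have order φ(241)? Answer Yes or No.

No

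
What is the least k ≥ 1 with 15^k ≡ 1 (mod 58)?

28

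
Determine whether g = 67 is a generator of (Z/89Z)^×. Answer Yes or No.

φ(89) = 89 − 1 = 88 = 2^3 · 11.
An element g generates (Z/89Z)^× iff g^(88/q) ≢ 1 (mod 89) for each prime q ∈ {2, 11}.
67^44 ≡ 1 (mod 89)  [q = 2: ≡ 1 ✗]
67^8 ≡ 64 (mod 89)  [q = 11: ≢ 1 ✓]
Since 67^44 ≡ 1, the order of 67 divides 44 < 88, so 67 is not a primitive root.

No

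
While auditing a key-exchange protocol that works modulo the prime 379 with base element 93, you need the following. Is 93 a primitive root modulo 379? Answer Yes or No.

φ(379) = 379 − 1 = 378 = 2 · 3^3 · 7.
An element g generates (Z/379Z)^× iff g^(378/q) ≢ 1 (mod 379) for each prime q ∈ {2, 3, 7}.
93^189 ≡ 1 (mod 379)  [q = 2: ≡ 1 ✗]
93^126 ≡ 1 (mod 379)  [q = 3: ≡ 1 ✗]
93^54 ≡ 94 (mod 379)  [q = 7: ≢ 1 ✓]
Since 93^189 ≡ 1, the order of 93 divides 189 < 378, so 93 is not a primitive root.

No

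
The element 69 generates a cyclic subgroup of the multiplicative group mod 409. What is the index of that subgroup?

Since 69 ∈ (Z/409Z)^×, its order divides φ(409) = 409 − 1 = 408 = 2^3 · 3 · 17.
Divisors of 408: 1, 2, 3, 4, 6, 8, 12, 17, 24, 34, 51, 68, 102, 136, 204, 408.
Compute 69^d (mod 409) for the divisors d until we hit 1:
69^1 ≡ 69 (mod 409)
69^2 ≡ 262 (mod 409)
69^3 ≡ 82 (mod 409)
69^4 ≡ 341 (mod 409)
69^6 ≡ 180 (mod 409)
69^8 ≡ 125 (mod 409)
69^12 ≡ 89 (mod 409)
69^17 ≡ 1 (mod 409) ✓
The order of 69 is 17, so the subgroup it generates has 17 elements.
The index is φ(409) / ord(69) = 408 / 17 = 24.

24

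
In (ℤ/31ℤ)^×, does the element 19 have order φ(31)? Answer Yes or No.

No

φ(31) = 31 − 1 = 30 = 2 · 3 · 5.
It suffices to check that the order of 19 is not a proper divisor of 30: compute 19^(30/q) for q ∈ {2, 3, 5}.
19^15 ≡ 1 (mod 31)  [q = 2: ≡ 1 ✗]
19^10 ≡ 25 (mod 31)  [q = 3: ≢ 1 ✓]
19^6 ≡ 2 (mod 31)  [q = 5: ≢ 1 ✓]
Since 19^15 ≡ 1, the order of 19 divides 15 < 30, so 19 is not a primitive root.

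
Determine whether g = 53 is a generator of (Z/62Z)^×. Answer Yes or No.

φ(62) = φ(2)·φ(31) = 1·30 = 30 = 2 · 3 · 5.
Test 53^(30/q) mod 62 for each prime factor q of 30:
53^15 ≡ 61 (mod 62)  [q = 2: ≢ 1 ✓]
53^10 ≡ 5 (mod 62)  [q = 3: ≢ 1 ✓]
53^6 ≡ 39 (mod 62)  [q = 5: ≢ 1 ✓]
Every test exponent gives a nontrivial residue, hence 53 generates the full group.

Yes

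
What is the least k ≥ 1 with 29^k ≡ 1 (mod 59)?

29

Since 29 ∈ (Z/59Z)^×, its order divides φ(59) = 59 − 1 = 58 = 2 · 29.
Divisors of 58: 1, 2, 29, 58.
Check 29^d mod 59 for each divisor in increasing order:
29^1 ≡ 29 (mod 59)
29^2 ≡ 15 (mod 59)
29^29 ≡ 1 (mod 59) ✓
The smallest such exponent is 29, so the order of 29 is 29.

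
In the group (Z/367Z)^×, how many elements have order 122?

φ(367) = 367 − 1 = 366 = 2 · 3 · 61.
In a cyclic group of order 366, there are φ(d) elements of order d for each divisor d of 366, and zero for non-divisors.
122 = 2 · 61 divides 366, and φ(122) = 60.

60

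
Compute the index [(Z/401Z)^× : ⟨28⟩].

2

ord(28) | φ(401) = 401 − 1 = 400 = 2^4 · 5^2.
Divisors of 400: 1, 2, 4, 5, 8, 10, 16, 20, 25, 40, 50, 80, 100, 200, 400.
Evaluate successive powers at the divisors of 400:
28^1 ≡ 28 (mod 401)
28^2 ≡ 383 (mod 401)
28^4 ≡ 324 (mod 401)
28^5 ≡ 250 (mod 401)
28^8 ≡ 315 (mod 401)
28^10 ≡ 345 (mod 401)
28^16 ≡ 178 (mod 401)
28^20 ≡ 329 (mod 401)
28^25 ≡ 45 (mod 401)
28^40 ≡ 372 (mod 401)
28^50 ≡ 20 (mod 401)
28^80 ≡ 39 (mod 401)
28^100 ≡ 400 (mod 401)
28^200 ≡ 1 (mod 401) ✓
The order of 28 is 200, so the subgroup it generates has 200 elements.
Index = |(Z/401Z)^×| / |⟨28⟩| = 400 / 200 = 2.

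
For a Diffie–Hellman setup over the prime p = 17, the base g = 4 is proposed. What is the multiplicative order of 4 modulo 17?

4

The order of 4 must divide φ(17) = 17 − 1 = 16 = 2^4.
Divisors of 16: 1, 2, 4, 8, 16.
Evaluate successive powers at the divisors of 16:
4^1 ≡ 4 (mod 17)
4^2 ≡ 16 (mod 17)
4^4 ≡ 1 (mod 17) ✓
The smallest such exponent is 4, so the order of 4 is 4.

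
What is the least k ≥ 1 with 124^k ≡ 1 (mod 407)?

180

ord(124) | φ(407) = φ(11·37) = (11−1)·(37−1) = 10·36 = 360 = 2^3 · 3^2 · 5.
Divisors of 360: 1, 2, 3, 4, 5, 6, 8, 9, 10, 12, 15, 18, 20, 24, 30, 36, 40, 45, 60, 72, 90, 120, 180, 360.
Test each divisor d:
124^1 ≡ 124
124^2 ≡ 317
124^3 ≡ 236
124^4 ≡ 367
124^5 ≡ 331
124^6 ≡ 344
124^8 ≡ 379
124^9 ≡ 191
124^10 ≡ 78
124^12 ≡ 306
124^15 ≡ 177
124^18 ≡ 258
124^20 ≡ 386
124^24 ≡ 26
124^30 ≡ 397
124^36 ≡ 223
124^40 ≡ 34
124^45 ≡ 265
124^60 ≡ 100
124^72 ≡ 75
124^90 ≡ 221
124^120 ≡ 232
124^180 ≡ 1
So ord_407(124) = 180.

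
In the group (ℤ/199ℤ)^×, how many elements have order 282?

φ(199) = 199 − 1 = 198 = 2 · 3^2 · 11.
Since (Z/199Z)^× is cyclic of order 198, the number of elements of order d is φ(d) when d | 198 and 0 otherwise.
Here 198 is not a multiple of 282, so there are no elements of order 282.

0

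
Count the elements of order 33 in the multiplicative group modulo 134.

20

φ(134) = φ(2)·φ(67) = 1·66 = 66 = 2 · 3 · 11.
(Z/134Z)^× is cyclic (|G| = 66); a cyclic group of order m has exactly φ(d) elements of each order d | m, and none otherwise.
33 = 3 · 11 divides 66, and φ(33) = 20.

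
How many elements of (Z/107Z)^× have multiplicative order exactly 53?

52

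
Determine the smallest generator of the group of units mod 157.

5

φ(157) = 157 − 1 = 156 = 2^2 · 3 · 13.
g is a primitive root iff g^(156/q) ≢ 1 (mod 157) for each prime q ∈ {2, 3, 13}.
g = 2: 2^78 ≡ 156; 2^52 ≡ 1 — hits 1, so not a primitive root.
g = 3: 3^78 ≡ 1 — hits 1, so not a primitive root.
g = 4: 4^78 ≡ 1 — hits 1, so not a primitive root.
g = 5: 5^78 ≡ 156; 5^52 ≡ 12; 5^12 ≡ 130 — none is 1, so 5 is a primitive root.
The smallest primitive root modulo 157 is 5.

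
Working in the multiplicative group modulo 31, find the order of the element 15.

10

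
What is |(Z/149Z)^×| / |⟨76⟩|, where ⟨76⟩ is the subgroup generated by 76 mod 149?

ord(76) | φ(149) = 149 − 1 = 148 = 2^2 · 37.
Divisors of 148: 1, 2, 4, 37, 74, 148.
Compute 76^d (mod 149) for the divisors d until we hit 1:
76^1 ≡ 76
76^2 ≡ 114
76^4 ≡ 33
76^37 ≡ 148
76^74 ≡ 1
The order of 76 is 74, so the subgroup it generates has 74 elements.
Index = |(Z/149Z)^×| / |⟨76⟩| = 148 / 74 = 2.

2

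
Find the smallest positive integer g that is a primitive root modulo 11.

φ(11) = 11 − 1 = 10 = 2 · 5.
Test candidates g = 2, 3, … against the prime factors q ∈ {2, 5} of φ(11): g is a generator iff g^(10/q) ≢ 1 for every such q.
g = 2: 2^5 ≡ 10; 2^2 ≡ 4 — none is 1, so 2 is a primitive root.
So 2 is the smallest generator of (Z/11Z)^×.

2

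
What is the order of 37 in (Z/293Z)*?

ord(37) | φ(293) = 293 − 1 = 292 = 2^2 · 73.
Divisors of 292: 1, 2, 4, 73, 146, 292.
Test each divisor d:
37^1 ≡ 37 (mod 293)
37^2 ≡ 197 (mod 293)
37^4 ≡ 133 (mod 293)
37^73 ≡ 292 (mod 293)
37^146 ≡ 1 (mod 293) ✓
Hence ord(37) = 146.

146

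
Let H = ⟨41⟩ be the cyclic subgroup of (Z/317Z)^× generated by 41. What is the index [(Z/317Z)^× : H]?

1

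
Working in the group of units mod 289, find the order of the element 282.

Since 282 ∈ (Z/289Z)^×, its order divides φ(289) = φ(17^2) = 17·(17−1) = 272 = 2^4 · 17.
Divisors of 272: 1, 2, 4, 8, 16, 17, 34, 68, 136, 272.
Evaluate successive powers at the divisors of 272:
282^1 ≡ 282
282^2 ≡ 49
282^4 ≡ 89
282^8 ≡ 118
282^16 ≡ 52
282^17 ≡ 214
282^34 ≡ 134
282^68 ≡ 38
282^136 ≡ 288
282^272 ≡ 1
Therefore the multiplicative order of 282 modulo 289 is 272.

272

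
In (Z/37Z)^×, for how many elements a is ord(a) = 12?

φ(37) = 37 − 1 = 36 = 2^2 · 3^2.
In a cyclic group of order 36, there are φ(d) elements of order d for each divisor d of 36, and zero for non-divisors.
12 = 2^2 · 3 divides 36, and φ(12) = 4.

4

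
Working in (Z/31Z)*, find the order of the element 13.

30

Since 13 ∈ (Z/31Z)^×, its order divides φ(31) = 31 − 1 = 30 = 2 · 3 · 5.
Divisors of 30: 1, 2, 3, 5, 6, 10, 15, 30.
Check 13^d mod 31 for each divisor in increasing order:
13^1 ≡ 13 (mod 31)
13^2 ≡ 14 (mod 31)
13^3 ≡ 27 (mod 31)
13^5 ≡ 6 (mod 31)
13^6 ≡ 16 (mod 31)
13^10 ≡ 5 (mod 31)
13^15 ≡ 30 (mod 31)
13^30 ≡ 1 (mod 31) ✓
The smallest such exponent is 30, so the order of 13 is 30.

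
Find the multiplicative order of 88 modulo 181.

By Lagrange's theorem, ord_181(88) divides φ(181) = 181 − 1 = 180 = 2^2 · 3^2 · 5.
Divisors of 180: 1, 2, 3, 4, 5, 6, 9, 10, 12, 15, 18, 20, 30, 36, 45, 60, 90, 180.
Compute 88^d (mod 181) for the divisors d until we hit 1:
88^1 ≡ 88
88^2 ≡ 142
88^3 ≡ 7
88^4 ≡ 73
88^5 ≡ 89
88^6 ≡ 49
88^9 ≡ 162
88^10 ≡ 138
88^12 ≡ 48
88^15 ≡ 155
88^18 ≡ 180
88^20 ≡ 39
88^30 ≡ 133
88^36 ≡ 1
Hence ord(88) = 36.

36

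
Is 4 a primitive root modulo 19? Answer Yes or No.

No

φ(19) = 19 − 1 = 18 = 2 · 3^2.
4 is a primitive root mod 19 iff 4^(φ(19)/q) ≢ 1 for every prime q | φ(19), i.e. q ∈ {2, 3}.
4^9 ≡ 1 (mod 19)  [q = 2: ≡ 1 ✗]
4^6 ≡ 11 (mod 19)  [q = 3: ≢ 1 ✓]
4^9 ≡ 1 shows ord(4) | 9, strictly less than φ(19); not a primitive root.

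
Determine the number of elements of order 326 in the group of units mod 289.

0

φ(289) = φ(17^2) = 17·(17−1) = 272 = 2^4 · 17.
Since (Z/289Z)^× is cyclic of order 272, the number of elements of order d is φ(d) when d | 272 and 0 otherwise.
Here 272 is not a multiple of 326, so there are no elements of order 326.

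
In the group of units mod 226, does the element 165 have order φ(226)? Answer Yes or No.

No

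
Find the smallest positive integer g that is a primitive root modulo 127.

3

φ(127) = 127 − 1 = 126 = 2 · 3^2 · 7.
g is a primitive root iff g^(126/q) ≢ 1 (mod 127) for each prime q ∈ {2, 3, 7}.
g = 2: 2^63 ≡ 1 — hits 1, so not a primitive root.
g = 3: 3^63 ≡ 126; 3^42 ≡ 107; 3^18 ≡ 4 — none is 1, so 3 is a primitive root.
So 3 is the smallest generator of (Z/127Z)^×.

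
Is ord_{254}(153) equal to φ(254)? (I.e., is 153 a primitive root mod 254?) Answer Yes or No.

No

φ(254) = φ(2)·φ(127) = 1·126 = 126 = 2 · 3^2 · 7.
153 is a primitive root mod 254 iff 153^(φ(254)/q) ≢ 1 for every prime q | φ(254), i.e. q ∈ {2, 3, 7}.
153^63 ≡ 1 (mod 254)  [q = 2: ≡ 1 ✗]
153^42 ≡ 107 (mod 254)  [q = 3: ≢ 1 ✓]
153^18 ≡ 135 (mod 254)  [q = 7: ≢ 1 ✓]
Since 153^63 ≡ 1, the order of 153 divides 63 < 126, so 153 is not a primitive root.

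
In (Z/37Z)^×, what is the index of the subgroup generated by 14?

3

The order of 14 must divide φ(37) = 37 − 1 = 36 = 2^2 · 3^2.
Divisors of 36: 1, 2, 3, 4, 6, 9, 12, 18, 36.
Evaluate successive powers at the divisors of 36:
14^1 ≡ 14 (mod 37)
14^2 ≡ 11 (mod 37)
14^3 ≡ 6 (mod 37)
14^4 ≡ 10 (mod 37)
14^6 ≡ 36 (mod 37)
14^9 ≡ 31 (mod 37)
14^12 ≡ 1 (mod 37) ✓
The order of 14 is 12, so the subgroup it generates has 12 elements.
The index is φ(37) / ord(14) = 36 / 12 = 3.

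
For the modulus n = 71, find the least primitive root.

7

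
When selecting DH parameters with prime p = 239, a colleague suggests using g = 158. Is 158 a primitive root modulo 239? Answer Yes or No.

Yes

φ(239) = 239 − 1 = 238 = 2 · 7 · 17.
An element g generates (Z/239Z)^× iff g^(238/q) ≢ 1 (mod 239) for each prime q ∈ {2, 7, 17}.
158^119 ≡ 238 (mod 239)  [q = 2: ≢ 1 ✓]
158^34 ≡ 98 (mod 239)  [q = 7: ≢ 1 ✓]
158^14 ≡ 40 (mod 239)  [q = 17: ≢ 1 ✓]
Every test exponent gives a nontrivial residue, hence 158 generates the full group.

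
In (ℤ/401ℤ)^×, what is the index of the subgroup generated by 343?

2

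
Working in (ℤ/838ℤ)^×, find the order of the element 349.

Since 349 ∈ (Z/838Z)^×, its order divides φ(838) = φ(2)·φ(419) = 1·418 = 418 = 2 · 11 · 19.
Divisors of 418: 1, 2, 11, 19, 22, 38, 209, 418.
Evaluate successive powers at the divisors of 418:
349^1 ≡ 349
349^2 ≡ 291
349^11 ≡ 199
349^19 ≡ 69
349^22 ≡ 215
349^38 ≡ 571
349^209 ≡ 1
Therefore the multiplicative order of 349 modulo 838 is 209.

209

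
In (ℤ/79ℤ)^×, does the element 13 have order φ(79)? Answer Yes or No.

No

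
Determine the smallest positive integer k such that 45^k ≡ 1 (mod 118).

The order of 45 must divide φ(118) = φ(2)·φ(59) = 1·58 = 58 = 2 · 29.
Divisors of 58: 1, 2, 29, 58.
Test each divisor d:
45^1 ≡ 45 (mod 118)
45^2 ≡ 19 (mod 118)
45^29 ≡ 1 (mod 118) ✓
Therefore the multiplicative order of 45 modulo 118 is 29.

29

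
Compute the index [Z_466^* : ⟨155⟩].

1

Since 155 ∈ (Z/466Z)^×, its order divides φ(466) = φ(2)·φ(233) = 1·232 = 232 = 2^3 · 29.
Divisors of 232: 1, 2, 4, 8, 29, 58, 116, 232.
Evaluate successive powers at the divisors of 232:
155^1 ≡ 155
155^2 ≡ 259
155^4 ≡ 443
155^8 ≡ 63
155^29 ≡ 369
155^58 ≡ 89
155^116 ≡ 465
155^232 ≡ 1
The order of 155 is 232, so the subgroup it generates has 232 elements.
Index = |(Z/466Z)^×| / |⟨155⟩| = 232 / 232 = 1.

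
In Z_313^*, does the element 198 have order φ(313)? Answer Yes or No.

No

φ(313) = 313 − 1 = 312 = 2^3 · 3 · 13.
It suffices to check that the order of 198 is not a proper divisor of 312: compute 198^(312/q) for q ∈ {2, 3, 13}.
198^156 ≡ 1 (mod 313)  [q = 2: ≡ 1 ✗]
198^104 ≡ 1 (mod 313)  [q = 3: ≡ 1 ✗]
198^24 ≡ 103 (mod 313)  [q = 13: ≢ 1 ✓]
Since 198^156 ≡ 1, the order of 198 divides 156 < 312, so 198 is not a primitive root.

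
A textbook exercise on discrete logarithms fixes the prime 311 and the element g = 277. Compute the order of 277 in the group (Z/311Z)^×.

155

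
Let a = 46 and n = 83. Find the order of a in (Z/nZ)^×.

82

Since 46 ∈ (Z/83Z)^×, its order divides φ(83) = 83 − 1 = 82 = 2 · 41.
Divisors of 82: 1, 2, 41, 82.
Test each divisor d:
46^1 ≡ 46 (mod 83)
46^2 ≡ 41 (mod 83)
46^41 ≡ 82 (mod 83)
46^82 ≡ 1 (mod 83) ✓
So ord_83(46) = 82.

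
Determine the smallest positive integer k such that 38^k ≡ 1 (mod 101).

The order of 38 must divide φ(101) = 101 − 1 = 100 = 2^2 · 5^2.
Divisors of 100: 1, 2, 4, 5, 10, 20, 25, 50, 100.
Compute 38^d (mod 101) for the divisors d until we hit 1:
38^1 ≡ 38 (mod 101)
38^2 ≡ 30 (mod 101)
38^4 ≡ 92 (mod 101)
38^5 ≡ 62 (mod 101)
38^10 ≡ 6 (mod 101)
38^20 ≡ 36 (mod 101)
38^25 ≡ 10 (mod 101)
38^50 ≡ 100 (mod 101)
38^100 ≡ 1 (mod 101) ✓
Therefore the multiplicative order of 38 modulo 101 is 100.

100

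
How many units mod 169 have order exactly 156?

48

φ(169) = φ(13^2) = 13·(13−1) = 156 = 2^2 · 3 · 13.
Since (Z/169Z)^× is cyclic of order 156, the number of elements of order d is φ(d) when d | 156 and 0 otherwise.
156 = 2^2 · 3 · 13 divides 156, and φ(156) = 48.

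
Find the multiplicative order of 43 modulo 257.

ord(43) | φ(257) = 257 − 1 = 256 = 2^8.
Divisors of 256: 1, 2, 4, 8, 16, 32, 64, 128, 256.
Evaluate successive powers at the divisors of 256:
43^1 ≡ 43 (mod 257)
43^2 ≡ 50 (mod 257)
43^4 ≡ 187 (mod 257)
43^8 ≡ 17 (mod 257)
43^16 ≡ 32 (mod 257)
43^32 ≡ 253 (mod 257)
43^64 ≡ 16 (mod 257)
43^128 ≡ 256 (mod 257)
43^256 ≡ 1 (mod 257) ✓
So ord_257(43) = 256.

256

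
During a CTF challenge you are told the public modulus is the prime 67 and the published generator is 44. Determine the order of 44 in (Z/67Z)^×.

66

By Lagrange's theorem, ord_67(44) divides φ(67) = 67 − 1 = 66 = 2 · 3 · 11.
Divisors of 66: 1, 2, 3, 6, 11, 22, 33, 66.
Test each divisor d:
44^1 ≡ 44 (mod 67)
44^2 ≡ 60 (mod 67)
44^3 ≡ 27 (mod 67)
44^6 ≡ 59 (mod 67)
44^11 ≡ 38 (mod 67)
44^22 ≡ 37 (mod 67)
44^33 ≡ 66 (mod 67)
44^66 ≡ 1 (mod 67) ✓
Hence ord(44) = 66.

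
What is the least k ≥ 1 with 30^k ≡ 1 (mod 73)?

24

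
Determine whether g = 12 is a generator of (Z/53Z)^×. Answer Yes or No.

Yes

φ(53) = 53 − 1 = 52 = 2^2 · 13.
It suffices to check that the order of 12 is not a proper divisor of 52: compute 12^(52/q) for q ∈ {2, 13}.
12^26 ≡ 52 (mod 53)  [q = 2: ≢ 1 ✓]
12^4 ≡ 13 (mod 53)  [q = 13: ≢ 1 ✓]
Every test exponent gives a nontrivial residue, hence 12 generates the full group.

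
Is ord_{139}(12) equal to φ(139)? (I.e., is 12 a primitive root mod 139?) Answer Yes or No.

Yes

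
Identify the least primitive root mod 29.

2

φ(29) = 29 − 1 = 28 = 2^2 · 7.
g is a primitive root iff g^(28/q) ≢ 1 (mod 29) for each prime q ∈ {2, 7}.
g = 2: 2^14 ≡ 28; 2^4 ≡ 16 — none is 1, so 2 is a primitive root.
The smallest primitive root modulo 29 is 2.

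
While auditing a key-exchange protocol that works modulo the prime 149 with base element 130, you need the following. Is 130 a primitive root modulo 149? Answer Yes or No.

φ(149) = 149 − 1 = 148 = 2^2 · 37.
An element g generates (Z/149Z)^× iff g^(148/q) ≢ 1 (mod 149) for each prime q ∈ {2, 37}.
130^74 ≡ 1 (mod 149)  [q = 2: ≡ 1 ✗]
130^4 ≡ 95 (mod 149)  [q = 37: ≢ 1 ✓]
Since 130^74 ≡ 1, the order of 130 divides 74 < 148, so 130 is not a primitive root.

No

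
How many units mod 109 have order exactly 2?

φ(109) = 109 − 1 = 108 = 2^2 · 3^3.
(Z/109Z)^× is cyclic (|G| = 108); a cyclic group of order m has exactly φ(d) elements of each order d | m, and none otherwise.
2 | 108, and φ(2) = 2 − 1 = 1.

1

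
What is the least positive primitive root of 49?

φ(49) = φ(7^2) = 7·(7−1) = 42 = 2 · 3 · 7.
Test candidates g = 2, 3, … against the prime factors q ∈ {2, 3, 7} of φ(49): g is a generator iff g^(42/q) ≢ 1 for every such q.
g = 2: 2^21 ≡ 1 — hits 1, so not a primitive root.
g = 3: 3^21 ≡ 48; 3^14 ≡ 30; 3^6 ≡ 43 — none is 1, so 3 is a primitive root.
So 3 is the smallest generator of (Z/49Z)^×.

3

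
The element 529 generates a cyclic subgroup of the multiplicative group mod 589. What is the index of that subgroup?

By Lagrange's theorem, ord_589(529) divides φ(589) = φ(19·31) = (19−1)·(31−1) = 18·30 = 540 = 2^2 · 3^3 · 5.
Divisors of 540: 1, 2, 3, 4, 5, 6, 9, 10, 12, 15, 18, 20, 27, 30, 36, 45, 54, 60, 90, 108, 135, 180, 270, 540.
Check 529^d mod 589 for each divisor in increasing order:
529^1 ≡ 529 (mod 589)
529^2 ≡ 66 (mod 589)
529^3 ≡ 163 (mod 589)
529^4 ≡ 233 (mod 589)
529^5 ≡ 156 (mod 589)
529^6 ≡ 64 (mod 589)
529^9 ≡ 419 (mod 589)
529^10 ≡ 187 (mod 589)
529^12 ≡ 562 (mod 589)
529^15 ≡ 311 (mod 589)
529^18 ≡ 39 (mod 589)
529^20 ≡ 218 (mod 589)
529^27 ≡ 438 (mod 589)
529^30 ≡ 125 (mod 589)
529^36 ≡ 343 (mod 589)
529^45 ≡ 1 (mod 589) ✓
Thus |⟨529⟩| = ord(529) = 45.
Index = |(Z/589Z)^×| / |⟨529⟩| = 540 / 45 = 12.

12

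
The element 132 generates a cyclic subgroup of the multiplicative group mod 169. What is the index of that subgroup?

1

By Lagrange's theorem, ord_169(132) divides φ(169) = φ(13^2) = 13·(13−1) = 156 = 2^2 · 3 · 13.
Divisors of 156: 1, 2, 3, 4, 6, 12, 13, 26, 39, 52, 78, 156.
Evaluate successive powers at the divisors of 156:
132^1 ≡ 132 (mod 169)
132^2 ≡ 17 (mod 169)
132^3 ≡ 47 (mod 169)
132^4 ≡ 120 (mod 169)
132^6 ≡ 12 (mod 169)
132^12 ≡ 144 (mod 169)
132^13 ≡ 80 (mod 169)
132^26 ≡ 147 (mod 169)
132^39 ≡ 99 (mod 169)
132^52 ≡ 146 (mod 169)
132^78 ≡ 168 (mod 169)
132^156 ≡ 1 (mod 169) ✓
Thus |⟨132⟩| = ord(132) = 156.
The index is φ(169) / ord(132) = 156 / 156 = 1.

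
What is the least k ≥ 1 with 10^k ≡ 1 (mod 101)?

4

By Lagrange's theorem, ord_101(10) divides φ(101) = 101 − 1 = 100 = 2^2 · 5^2.
Divisors of 100: 1, 2, 4, 5, 10, 20, 25, 50, 100.
Compute 10^d (mod 101) for the divisors d until we hit 1:
10^1 ≡ 10 (mod 101)
10^2 ≡ 100 (mod 101)
10^4 ≡ 1 (mod 101) ✓
The smallest such exponent is 4, so the order of 10 is 4.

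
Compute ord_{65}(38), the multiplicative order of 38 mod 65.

4

By Lagrange's theorem, ord_65(38) divides φ(65) = φ(5·13) = (5−1)·(13−1) = 4·12 = 48 = 2^4 · 3.
Divisors of 48: 1, 2, 3, 4, 6, 8, 12, 16, 24, 48.
Evaluate successive powers at the divisors of 48:
38^1 ≡ 38 (mod 65)
38^2 ≡ 14 (mod 65)
38^3 ≡ 12 (mod 65)
38^4 ≡ 1 (mod 65) ✓
Therefore the multiplicative order of 38 modulo 65 is 4.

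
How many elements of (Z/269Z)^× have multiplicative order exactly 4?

2

φ(269) = 269 − 1 = 268 = 2^2 · 67.
In a cyclic group of order 268, there are φ(d) elements of order d for each divisor d of 268, and zero for non-divisors.
4 = 2^2 divides 268, and φ(4) = 2.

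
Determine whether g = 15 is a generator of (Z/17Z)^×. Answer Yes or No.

No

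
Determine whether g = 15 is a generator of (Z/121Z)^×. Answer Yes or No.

No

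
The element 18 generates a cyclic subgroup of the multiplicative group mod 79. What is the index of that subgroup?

6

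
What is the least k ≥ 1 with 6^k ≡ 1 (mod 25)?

Since 6 ∈ (Z/25Z)^×, its order divides φ(25) = φ(5^2) = 5·(5−1) = 20 = 2^2 · 5.
Divisors of 20: 1, 2, 4, 5, 10, 20.
Test each divisor d:
6^1 ≡ 6 (mod 25)
6^2 ≡ 11 (mod 25)
6^4 ≡ 21 (mod 25)
6^5 ≡ 1 (mod 25) ✓
The smallest such exponent is 5, so the order of 6 is 5.

5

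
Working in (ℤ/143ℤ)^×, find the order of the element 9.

ord(9) | φ(143) = φ(11·13) = (11−1)·(13−1) = 10·12 = 120 = 2^3 · 3 · 5.
Divisors of 120: 1, 2, 3, 4, 5, 6, 8, 10, 12, 15, 20, 24, 30, 40, 60, 120.
Evaluate successive powers at the divisors of 120:
9^1 ≡ 9
9^2 ≡ 81
9^3 ≡ 14
9^4 ≡ 126
9^5 ≡ 133
9^6 ≡ 53
9^8 ≡ 3
9^10 ≡ 100
9^12 ≡ 92
9^15 ≡ 1
So ord_143(9) = 15.

15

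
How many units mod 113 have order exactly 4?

2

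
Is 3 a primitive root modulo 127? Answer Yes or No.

Yes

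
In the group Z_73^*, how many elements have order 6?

φ(73) = 73 − 1 = 72 = 2^3 · 3^2.
In a cyclic group of order 72, there are φ(d) elements of order d for each divisor d of 72, and zero for non-divisors.
6 = 2 · 3 divides 72, and φ(6) = 2.

2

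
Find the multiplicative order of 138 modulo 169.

Since 138 ∈ (Z/169Z)^×, its order divides φ(169) = φ(13^2) = 13·(13−1) = 156 = 2^2 · 3 · 13.
Divisors of 156: 1, 2, 3, 4, 6, 12, 13, 26, 39, 52, 78, 156.
Compute 138^d (mod 169) for the divisors d until we hit 1:
138^1 ≡ 138 (mod 169)
138^2 ≡ 116 (mod 169)
138^3 ≡ 122 (mod 169)
138^4 ≡ 105 (mod 169)
138^6 ≡ 12 (mod 169)
138^12 ≡ 144 (mod 169)
138^13 ≡ 99 (mod 169)
138^26 ≡ 168 (mod 169)
138^39 ≡ 70 (mod 169)
138^52 ≡ 1 (mod 169) ✓
Hence ord(138) = 52.

52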